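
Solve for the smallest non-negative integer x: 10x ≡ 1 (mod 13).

10⁻¹ ≡ 4 (mod 13) because 10·4 = 40 = 3·13 + 1.
Multiplying both sides by 4: x ≡ 4·1 = 4 ≡ 4 (mod 13).

4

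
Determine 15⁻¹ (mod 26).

7

26 = 1·15 + 11
15 = 1·11 + 4
11 = 2·4 + 3
4 = 1·3 + 1
3 = 3·1 + 0
Back-substituting gives 15·7 ≡ 1 (mod 26).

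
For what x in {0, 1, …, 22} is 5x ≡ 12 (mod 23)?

7

5⁻¹ ≡ 14 (mod 23) because 5·14 = 70 = 3·23 + 1.
Multiplying both sides by 14: x ≡ 14·12 = 168 ≡ 7 (mod 23).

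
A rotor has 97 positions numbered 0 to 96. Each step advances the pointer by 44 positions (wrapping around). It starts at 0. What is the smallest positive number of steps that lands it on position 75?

48

The inverse of 44 mod 97 is 86 (since 44·86 = 3784 ≡ 1).
So x ≡ 86·75 = 6450 ≡ 48 (mod 97).
Check: 44·48 = 2112 = 21·97 + 75.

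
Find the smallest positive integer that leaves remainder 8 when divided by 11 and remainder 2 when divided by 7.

30

x ≡ 2 (mod 7) gives x ∈ {2, 9, 16, 23, 30}.
The first of these with x mod 11 = 8 is 30.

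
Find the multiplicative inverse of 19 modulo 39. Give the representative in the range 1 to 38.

37

19·37 = 703 = 18·39 + 1, so 19⁻¹ ≡ 37 (mod 39).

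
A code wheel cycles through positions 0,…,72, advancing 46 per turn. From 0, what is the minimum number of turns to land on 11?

The inverse of 46 mod 73 is 27 (since 46·27 = 1242 ≡ 1).
So x ≡ 27·11 = 297 ≡ 5 (mod 73).

5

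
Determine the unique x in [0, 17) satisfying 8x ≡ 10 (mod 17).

8⁻¹ ≡ 15 (mod 17) because 8·15 = 120 = 7·17 + 1.
So x ≡ 15·10 = 150 ≡ 14 (mod 17).
Check: 8·14 = 112 = 6·17 + 10.

14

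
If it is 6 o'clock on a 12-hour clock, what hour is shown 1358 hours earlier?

4

1358 = 113·12 + 2, so 1358 mod 12 = 2.
6 − 2 → 4 on a 12-hour dial.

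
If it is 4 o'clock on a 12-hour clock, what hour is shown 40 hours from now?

40 mod 12 = 4 (since 3·12 = 36).
4 + 4 → 8 on a 12-hour dial.

8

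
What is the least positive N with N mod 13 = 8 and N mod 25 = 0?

x ≡ 8 (mod 13) gives x ∈ {8, 21, 34, 47, 60, 73, 86, 99, …}.
The first of these with x mod 25 = 0 is 125.

125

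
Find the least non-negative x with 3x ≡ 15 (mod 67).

5

3⁻¹ ≡ 45 (mod 67) because 3·45 = 135 = 2·67 + 1.
Multiplying both sides by 45: x ≡ 45·15 = 675 ≡ 5 (mod 67).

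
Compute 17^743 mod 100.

Successive squares of 17 mod 100: 17^1≡17, 17^2≡89, 17^4≡21, 17^8≡41, 17^16≡81, 17^32≡61, 17^64≡21, 17^128≡41, 17^256≡81, 17^512≡61.
Since 743 = 1 + 2 + 4 + 32 + 64 + 128 + 512 in binary, 17^743 ≡ 17·89·21·61·21·41·61 ≡ 13 (mod 100).

13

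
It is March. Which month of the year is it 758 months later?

May

758 mod 12 = 2 (since 63·12 = 756).
March + 2 months → May.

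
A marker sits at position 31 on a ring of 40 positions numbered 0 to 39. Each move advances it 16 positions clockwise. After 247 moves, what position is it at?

23

247·16 = 3952.
Dividing 3952 by 40 gives quotient 98 and remainder 32.
(31 + 32) mod 40 = 23.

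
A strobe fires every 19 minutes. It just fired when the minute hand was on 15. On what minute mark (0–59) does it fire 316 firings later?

19

316·19 = 6004.
6004 = 100·60 + 4, so 6004 mod 60 = 4.
(15 + 4) mod 60 = 19.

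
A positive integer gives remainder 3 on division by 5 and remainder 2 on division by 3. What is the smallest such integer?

x ≡ 2 (mod 3) gives x ∈ {2, 5, 8}.
The first of these with x mod 5 = 3 is 8.

8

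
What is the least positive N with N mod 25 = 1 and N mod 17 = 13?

Since 17·3 ≡ 1 (mod 25), take x = 13 + 17·((1−13)·3 mod 25) = 13 + 17·14 = 251.
Check: 251 mod 25 = 1, 251 mod 17 = 13.

251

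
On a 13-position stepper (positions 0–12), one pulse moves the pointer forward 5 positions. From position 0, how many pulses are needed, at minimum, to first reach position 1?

5·8 = 40 = 3·13 + 1, so 5⁻¹ ≡ 8 (mod 13).

8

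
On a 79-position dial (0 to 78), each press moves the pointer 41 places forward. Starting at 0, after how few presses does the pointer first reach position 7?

The inverse of 41 mod 79 is 27 (since 41·27 = 1107 ≡ 1).
So x ≡ 27·7 = 189 ≡ 31 (mod 79).

31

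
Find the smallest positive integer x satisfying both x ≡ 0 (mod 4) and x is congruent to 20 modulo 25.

x ≡ 0 (mod 4) gives x ∈ {0, 4, 8, 12, 16, 20}.
The first of these with x mod 25 = 20 is 20.

20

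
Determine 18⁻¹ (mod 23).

18·9 = 162 = 7·23 + 1, so 18⁻¹ ≡ 9 (mod 23).

9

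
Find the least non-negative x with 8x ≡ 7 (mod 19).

The inverse of 8 mod 19 is 12 (since 8·12 = 96 ≡ 1).
Multiplying both sides by 12: x ≡ 12·7 = 84 ≡ 8 (mod 19).
Check: 8·8 = 64 = 3·19 + 7.

8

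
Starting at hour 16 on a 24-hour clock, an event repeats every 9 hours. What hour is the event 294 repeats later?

294·9 = 2646.
2646 mod 24 = 6 (since 110·24 = 2640).
(16 + 6) mod 24 = 22.

22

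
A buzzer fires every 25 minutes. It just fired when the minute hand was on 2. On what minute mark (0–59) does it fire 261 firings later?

261·25 = 6525.
6525 − 108·60 = 45, so 6525 ≡ 45 (mod 60).
(2 + 45) mod 60 = 47.

47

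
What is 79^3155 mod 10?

Powers of 9 mod 10 repeat with period 2: 9, 1.
3155 leaves remainder 1 on division by 2, so 79^3155 ends in 9.

9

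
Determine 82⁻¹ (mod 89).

38

82·38 = 3116 = 35·89 + 1, so 82⁻¹ ≡ 38 (mod 89).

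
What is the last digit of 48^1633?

The units digit of 48^n cycles with period 4: 8, 4, 2, 6, …
1633 mod 4 = 1, so the last digit matches 8^1 = 8.

8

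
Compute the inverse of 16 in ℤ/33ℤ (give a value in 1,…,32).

31

33 = 2·16 + 1
16 = 16·1 + 0
Back-substituting gives 16·31 ≡ 1 (mod 33).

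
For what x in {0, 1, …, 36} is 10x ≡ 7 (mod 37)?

The inverse of 10 mod 37 is 26 (since 10·26 = 260 ≡ 1).
Multiplying both sides by 26: x ≡ 26·7 = 182 ≡ 34 (mod 37).
Check: 10·34 = 340 = 9·37 + 7.

34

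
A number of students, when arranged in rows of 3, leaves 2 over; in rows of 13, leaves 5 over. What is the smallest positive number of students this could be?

5

x ≡ 2 (mod 3) gives x ∈ {2, 5}.
The first of these with x mod 13 = 5 is 5.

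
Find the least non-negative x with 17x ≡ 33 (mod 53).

30

The inverse of 17 mod 53 is 25 (since 17·25 = 425 ≡ 1).
So x ≡ 25·33 = 825 ≡ 30 (mod 53).
Check: 17·30 = 510 = 9·53 + 33.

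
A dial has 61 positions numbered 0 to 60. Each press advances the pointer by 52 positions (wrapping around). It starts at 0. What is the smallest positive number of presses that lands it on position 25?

4

52⁻¹ ≡ 27 (mod 61) because 52·27 = 1404 = 23·61 + 1.
So x ≡ 27·25 = 675 ≡ 4 (mod 61).
Check: 52·4 = 208 = 3·61 + 25.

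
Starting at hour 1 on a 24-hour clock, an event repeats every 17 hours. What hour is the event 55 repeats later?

0

55·17 = 935.
Dividing 935 by 24 gives quotient 38 and remainder 23.
(1 + 23) mod 24 = 0.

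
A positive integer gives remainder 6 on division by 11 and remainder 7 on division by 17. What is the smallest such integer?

160

Since 17·2 ≡ 1 (mod 11), take x = 7 + 17·((6−7)·2 mod 11) = 7 + 17·9 = 160.
Check: 160 mod 11 = 6, 160 mod 17 = 7.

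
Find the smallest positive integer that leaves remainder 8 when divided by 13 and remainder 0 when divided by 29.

203

Since 29·9 ≡ 1 (mod 13), take x = 0 + 29·((8−0)·9 mod 13) = 0 + 29·7 = 203.
Check: 203 mod 13 = 8, 203 mod 29 = 0.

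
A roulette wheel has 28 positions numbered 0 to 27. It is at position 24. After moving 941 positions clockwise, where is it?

13

941 = 33·28 + 17, so 941 mod 28 = 17.
(24 + 17) mod 28 = 13.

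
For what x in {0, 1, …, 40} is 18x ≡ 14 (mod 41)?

19

The inverse of 18 mod 41 is 16 (since 18·16 = 288 ≡ 1).
So x ≡ 16·14 = 224 ≡ 19 (mod 41).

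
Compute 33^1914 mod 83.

Square-and-reduce mod 83: 33^1≡33, 33^2≡10, 33^4≡17, 33^8≡40, 33^16≡23, 33^32≡31, 33^64≡48, 33^128≡63, 33^256≡68, 33^512≡59, 33^1024≡78.
1914 = 2 + 8 + 16 + 32 + 64 + 256 + 512 + 1024, so 33^1914 ≡ 10·40·23·31·48·68·59·78 ≡ 36 (mod 83).

36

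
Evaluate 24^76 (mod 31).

By repeated squaring mod 31: 24^1≡24, 24^2≡18, 24^4≡14, 24^8≡10, 24^16≡7, 24^32≡18, 24^64≡14.
Since 76 = 4 + 8 + 64 in binary, 24^76 ≡ 14·10·14 ≡ 7 (mod 31).

7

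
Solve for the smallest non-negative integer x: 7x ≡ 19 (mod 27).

22

7⁻¹ ≡ 4 (mod 27) because 7·4 = 28 = 1·27 + 1.
Multiplying both sides by 4: x ≡ 4·19 = 76 ≡ 22 (mod 27).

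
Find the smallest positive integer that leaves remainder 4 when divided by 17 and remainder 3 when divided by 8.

x ≡ 3 (mod 8) gives x ∈ {3, 11, 19, 27, 35, 43, 51, 59, …}.
The first of these with x mod 17 = 4 is 123.

123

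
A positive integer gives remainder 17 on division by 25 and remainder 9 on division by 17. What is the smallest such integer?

x ≡ 9 (mod 17) gives x ∈ {9, 26, 43, 60, 77, 94, 111, 128, …}.
The first of these with x mod 25 = 17 is 417.

417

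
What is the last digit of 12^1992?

6

Powers of 2 mod 10 repeat with period 4: 2, 4, 8, 6.
1992 mod 4 = 0, so the last digit matches 2^4 = 6.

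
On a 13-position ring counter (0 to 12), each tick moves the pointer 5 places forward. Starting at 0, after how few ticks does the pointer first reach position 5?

1

5⁻¹ ≡ 8 (mod 13) because 5·8 = 40 = 3·13 + 1.
So x ≡ 8·5 = 40 ≡ 1 (mod 13).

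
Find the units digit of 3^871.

Last digits of 3^n: 3, 9, 7, 1 (period 4).
871 leaves remainder 3 on division by 4, so 3^871 ends in 7.

7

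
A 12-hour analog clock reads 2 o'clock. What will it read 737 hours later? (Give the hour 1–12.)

7

737 mod 12 = 5 (since 61·12 = 732).
2 + 5 → 7 on a 12-hour dial.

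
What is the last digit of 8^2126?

Powers of 8 mod 10 repeat with period 4: 8, 4, 2, 6.
2126 mod 4 = 2, so the last digit matches 8^2 = 4.

4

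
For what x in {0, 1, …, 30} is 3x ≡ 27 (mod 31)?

3⁻¹ ≡ 21 (mod 31) because 3·21 = 63 = 2·31 + 1.
Multiplying both sides by 21: x ≡ 21·27 = 567 ≡ 9 (mod 31).
Check: 3·9 = 27 = 0·31 + 27.

9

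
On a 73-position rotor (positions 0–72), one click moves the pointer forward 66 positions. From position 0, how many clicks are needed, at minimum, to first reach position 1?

73 = 1·66 + 7
66 = 9·7 + 3
7 = 2·3 + 1
3 = 3·1 + 0
Back-substituting gives 66·52 ≡ 1 (mod 73).

52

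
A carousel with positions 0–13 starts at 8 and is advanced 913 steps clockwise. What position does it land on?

11

913 = 65·14 + 3, so 913 mod 14 = 3.
(8 + 3) mod 14 = 11.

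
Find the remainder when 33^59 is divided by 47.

Square-and-reduce mod 47: 33^1≡33, 33^2≡8, 33^4≡17, 33^8≡7, 33^16≡2, 33^32≡4.
59 = 1 + 2 + 8 + 16 + 32, so 33^59 ≡ 33·8·7·2·4 ≡ 26 (mod 47).

26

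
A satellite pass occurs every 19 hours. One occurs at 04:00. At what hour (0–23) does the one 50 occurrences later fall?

18

50·19 = 950.
Dividing 950 by 24 gives quotient 39 and remainder 14.
(4 + 14) mod 24 = 18.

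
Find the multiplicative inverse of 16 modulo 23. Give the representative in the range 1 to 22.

13

16·13 = 208 = 9·23 + 1, so 16⁻¹ ≡ 13 (mod 23).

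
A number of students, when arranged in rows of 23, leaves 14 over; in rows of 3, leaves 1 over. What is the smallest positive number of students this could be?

x ≡ 1 (mod 3) gives x ∈ {1, 4, 7, 10, 13, 16, 19, 22, …}.
The first of these with x mod 23 = 14 is 37.

37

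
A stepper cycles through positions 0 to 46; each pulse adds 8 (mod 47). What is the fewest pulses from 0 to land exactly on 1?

6

47 = 5·8 + 7
8 = 1·7 + 1
7 = 7·1 + 0
Back-substituting gives 8·6 ≡ 1 (mod 47).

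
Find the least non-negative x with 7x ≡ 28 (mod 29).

7⁻¹ ≡ 25 (mod 29) because 7·25 = 175 = 6·29 + 1.
So x ≡ 25·28 = 700 ≡ 4 (mod 29).

4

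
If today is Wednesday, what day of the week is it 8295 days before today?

8295 mod 7 = 0 (since 1185·7 = 8295).
Wednesday − 0 days → Wednesday.

Wednesday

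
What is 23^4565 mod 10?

3

Last digits of 3^n: 3, 9, 7, 1 (period 4).
4565 mod 4 = 1, so the last digit matches 3^1 = 3.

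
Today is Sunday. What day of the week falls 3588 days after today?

3588 = 512·7 + 4, so 3588 mod 7 = 4.
Sunday + 4 days → Thursday.

Thursday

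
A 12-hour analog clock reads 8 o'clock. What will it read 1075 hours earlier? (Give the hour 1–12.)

1

1075 = 89·12 + 7, so 1075 mod 12 = 7.
8 − 7 → 1 on a 12-hour dial.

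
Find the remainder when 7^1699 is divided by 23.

Square-and-reduce mod 23: 7^1≡7, 7^2≡3, 7^4≡9, 7^8≡12, 7^16≡6, 7^32≡13, 7^64≡8, 7^128≡18, 7^256≡2, 7^512≡4, 7^1024≡16.
1699 = 1 + 2 + 32 + 128 + 512 + 1024, so 7^1699 ≡ 7·3·13·18·4·16 ≡ 17 (mod 23).

17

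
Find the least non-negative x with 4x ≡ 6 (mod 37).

20

4⁻¹ ≡ 28 (mod 37) because 4·28 = 112 = 3·37 + 1.
So x ≡ 28·6 = 168 ≡ 20 (mod 37).
Check: 4·20 = 80 = 2·37 + 6.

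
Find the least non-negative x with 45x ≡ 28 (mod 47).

33

45⁻¹ ≡ 23 (mod 47) because 45·23 = 1035 = 22·47 + 1.
So x ≡ 23·28 = 644 ≡ 33 (mod 47).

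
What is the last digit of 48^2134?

Powers of 8 mod 10 repeat with period 4: 8, 4, 2, 6.
2134 mod 4 = 2, so the last digit matches 8^2 = 4.

4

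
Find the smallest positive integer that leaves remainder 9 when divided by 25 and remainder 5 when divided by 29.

Since 29·19 ≡ 1 (mod 25), take x = 5 + 29·((9−5)·19 mod 25) = 5 + 29·1 = 34.
Check: 34 mod 25 = 9, 34 mod 29 = 5.

34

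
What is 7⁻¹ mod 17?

17 = 2·7 + 3
7 = 2·3 + 1
3 = 3·1 + 0
Back-substituting gives 7·5 ≡ 1 (mod 17).

5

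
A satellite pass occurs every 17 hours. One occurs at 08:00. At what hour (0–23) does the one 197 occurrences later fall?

197·17 = 3349.
3349 − 139·24 = 13, so 3349 ≡ 13 (mod 24).
(8 + 13) mod 24 = 21.

21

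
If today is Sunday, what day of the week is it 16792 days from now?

Saturday

16792 mod 7 = 6 (since 2398·7 = 16786).
Sunday + 6 days → Saturday.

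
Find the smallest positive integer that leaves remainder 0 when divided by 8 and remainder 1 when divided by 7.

8

Since 7·7 ≡ 1 (mod 8), take x = 1 + 7·((0−1)·7 mod 8) = 1 + 7·1 = 8.
Check: 8 mod 8 = 0, 8 mod 7 = 1.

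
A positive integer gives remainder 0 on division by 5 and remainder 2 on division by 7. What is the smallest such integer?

Since 7·3 ≡ 1 (mod 5), take x = 2 + 7·((0−2)·3 mod 5) = 2 + 7·4 = 30.
Check: 30 mod 5 = 0, 30 mod 7 = 2.

30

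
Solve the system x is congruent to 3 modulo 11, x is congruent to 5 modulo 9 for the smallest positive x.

Since 9·5 ≡ 1 (mod 11), take x = 5 + 9·((3−5)·5 mod 11) = 5 + 9·1 = 14.
Check: 14 mod 11 = 3, 14 mod 9 = 5.

14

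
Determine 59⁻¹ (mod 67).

25

67 = 1·59 + 8
59 = 7·8 + 3
8 = 2·3 + 2
3 = 1·2 + 1
2 = 2·1 + 0
Back-substituting gives 59·25 ≡ 1 (mod 67).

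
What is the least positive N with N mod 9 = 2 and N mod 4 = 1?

x ≡ 1 (mod 4) gives x ∈ {1, 5, 9, 13, 17, 21, 25, 29}.
The first of these with x mod 9 = 2 is 29.

29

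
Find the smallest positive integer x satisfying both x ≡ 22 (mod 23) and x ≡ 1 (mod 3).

22

x ≡ 1 (mod 3) gives x ∈ {1, 4, 7, 10, 13, 16, 19, 22}.
The first of these with x mod 23 = 22 is 22.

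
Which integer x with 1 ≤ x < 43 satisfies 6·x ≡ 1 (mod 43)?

36

6·36 = 216 = 5·43 + 1, so 6⁻¹ ≡ 36 (mod 43).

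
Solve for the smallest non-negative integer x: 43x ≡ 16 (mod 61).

33

43⁻¹ ≡ 44 (mod 61) because 43·44 = 1892 = 31·61 + 1.
So x ≡ 44·16 = 704 ≡ 33 (mod 61).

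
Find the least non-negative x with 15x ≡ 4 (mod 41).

15⁻¹ ≡ 11 (mod 41) because 15·11 = 165 = 4·41 + 1.
So x ≡ 11·4 = 44 ≡ 3 (mod 41).

3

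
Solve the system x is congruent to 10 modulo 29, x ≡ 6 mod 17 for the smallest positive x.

329

Since 17·12 ≡ 1 (mod 29), take x = 6 + 17·((10−6)·12 mod 29) = 6 + 17·19 = 329.
Check: 329 mod 29 = 10, 329 mod 17 = 6.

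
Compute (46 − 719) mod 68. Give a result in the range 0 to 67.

7

719 mod 68 = 39 (since 10·68 = 680).
(46 − 39) mod 68 = 7.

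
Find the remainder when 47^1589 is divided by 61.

Square-and-reduce mod 61: 47^1≡47, 47^2≡13, 47^4≡47, 47^8≡13, 47^16≡47, 47^32≡13, 47^64≡47, 47^128≡13, 47^256≡47, 47^512≡13, 47^1024≡47.
1589 = 1 + 4 + 16 + 32 + 512 + 1024, so 47^1589 ≡ 47·47·47·13·13·47 ≡ 13 (mod 61).

13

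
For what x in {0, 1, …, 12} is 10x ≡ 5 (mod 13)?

7

10⁻¹ ≡ 4 (mod 13) because 10·4 = 40 = 3·13 + 1.
So x ≡ 4·5 = 20 ≡ 7 (mod 13).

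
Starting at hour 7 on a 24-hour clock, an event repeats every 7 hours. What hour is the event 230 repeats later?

9

230·7 = 1610.
Dividing 1610 by 24 gives quotient 67 and remainder 2.
(7 + 2) mod 24 = 9.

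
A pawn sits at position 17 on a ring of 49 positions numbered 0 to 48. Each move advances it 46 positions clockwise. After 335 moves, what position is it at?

41

335·46 = 15410.
15410 = 314·49 + 24, so 15410 mod 49 = 24.
(17 + 24) mod 49 = 41.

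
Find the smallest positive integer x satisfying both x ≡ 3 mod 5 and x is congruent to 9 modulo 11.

Since 11·1 ≡ 1 (mod 5), take x = 9 + 11·((3−9)·1 mod 5) = 9 + 11·4 = 53.
Check: 53 mod 5 = 3, 53 mod 11 = 9.

53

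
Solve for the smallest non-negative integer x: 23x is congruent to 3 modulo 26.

23⁻¹ ≡ 17 (mod 26) because 23·17 = 391 = 15·26 + 1.
So x ≡ 17·3 = 51 ≡ 25 (mod 26).

25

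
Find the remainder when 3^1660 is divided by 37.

By repeated squaring mod 37: 3^1≡3, 3^2≡9, 3^4≡7, 3^8≡12, 3^16≡33, 3^32≡16, 3^64≡34, 3^128≡9, 3^256≡7, 3^512≡12, 3^1024≡33.
1660 = 4 + 8 + 16 + 32 + 64 + 512 + 1024, so 3^1660 ≡ 7·12·33·16·34·12·33 ≡ 7 (mod 37).

7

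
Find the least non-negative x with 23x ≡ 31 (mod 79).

46

23⁻¹ ≡ 55 (mod 79) because 23·55 = 1265 = 16·79 + 1.
So x ≡ 55·31 = 1705 ≡ 46 (mod 79).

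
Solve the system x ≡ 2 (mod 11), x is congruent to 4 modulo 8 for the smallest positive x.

68

x ≡ 4 (mod 8) gives x ∈ {4, 12, 20, 28, 36, 44, 52, 60, …}.
The first of these with x mod 11 = 2 is 68.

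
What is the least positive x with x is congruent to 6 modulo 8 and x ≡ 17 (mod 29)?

46

Since 29·5 ≡ 1 (mod 8), take x = 17 + 29·((6−17)·5 mod 8) = 17 + 29·1 = 46.
Check: 46 mod 8 = 6, 46 mod 29 = 17.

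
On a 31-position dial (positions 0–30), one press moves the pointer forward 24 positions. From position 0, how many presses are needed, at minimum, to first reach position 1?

31 = 1·24 + 7
24 = 3·7 + 3
7 = 2·3 + 1
3 = 3·1 + 0
Back-substituting gives 24·22 ≡ 1 (mod 31).

22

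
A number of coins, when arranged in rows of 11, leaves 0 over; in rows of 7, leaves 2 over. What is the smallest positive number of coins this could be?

Since 7·8 ≡ 1 (mod 11), take x = 2 + 7·((0−2)·8 mod 11) = 2 + 7·6 = 44.
Check: 44 mod 11 = 0, 44 mod 7 = 2.

44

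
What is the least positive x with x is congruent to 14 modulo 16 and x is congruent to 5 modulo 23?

Since 23·7 ≡ 1 (mod 16), take x = 5 + 23·((14−5)·7 mod 16) = 5 + 23·15 = 350.
Check: 350 mod 16 = 14, 350 mod 23 = 5.

350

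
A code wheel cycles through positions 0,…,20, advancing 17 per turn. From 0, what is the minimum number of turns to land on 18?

The inverse of 17 mod 21 is 5 (since 17·5 = 85 ≡ 1).
Multiplying both sides by 5: x ≡ 5·18 = 90 ≡ 6 (mod 21).
Check: 17·6 = 102 = 4·21 + 18.

6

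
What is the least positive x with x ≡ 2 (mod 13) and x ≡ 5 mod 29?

353

x ≡ 2 (mod 13) gives x ∈ {2, 15, 28, 41, 54, 67, 80, 93, …}.
The first of these with x mod 29 = 5 is 353.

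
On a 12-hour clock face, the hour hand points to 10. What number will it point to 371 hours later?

9

371 = 30·12 + 11, so 371 mod 12 = 11.
10 + 11 → 9 on a 12-hour dial.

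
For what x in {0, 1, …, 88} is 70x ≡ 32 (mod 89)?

70⁻¹ ≡ 14 (mod 89) because 70·14 = 980 = 11·89 + 1.
So x ≡ 14·32 = 448 ≡ 3 (mod 89).

3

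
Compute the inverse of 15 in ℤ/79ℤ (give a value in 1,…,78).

15·58 = 870 = 11·79 + 1, so 15⁻¹ ≡ 58 (mod 79).

58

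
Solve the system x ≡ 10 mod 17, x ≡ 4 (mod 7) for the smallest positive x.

Since 7·5 ≡ 1 (mod 17), take x = 4 + 7·((10−4)·5 mod 17) = 4 + 7·13 = 95.
Check: 95 mod 17 = 10, 95 mod 7 = 4.

95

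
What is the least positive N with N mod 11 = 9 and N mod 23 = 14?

x ≡ 9 (mod 11) gives x ∈ {9, 20, 31, 42, 53, 64, 75, 86, …}.
The first of these with x mod 23 = 14 is 152.

152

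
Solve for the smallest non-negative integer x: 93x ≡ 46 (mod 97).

The inverse of 93 mod 97 is 24 (since 93·24 = 2232 ≡ 1).
So x ≡ 24·46 = 1104 ≡ 37 (mod 97).
Check: 93·37 = 3441 = 35·97 + 46.

37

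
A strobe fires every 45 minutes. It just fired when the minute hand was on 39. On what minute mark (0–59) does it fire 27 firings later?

54

27·45 = 1215.
Dividing 1215 by 60 gives quotient 20 and remainder 15.
(39 + 15) mod 60 = 54.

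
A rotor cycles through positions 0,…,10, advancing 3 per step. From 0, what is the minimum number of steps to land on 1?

4

The inverse of 3 mod 11 is 4 (since 3·4 = 12 ≡ 1).
So x ≡ 4·1 = 4 ≡ 4 (mod 11).
Check: 3·4 = 12 = 1·11 + 1.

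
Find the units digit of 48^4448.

Powers of 8 mod 10 repeat with period 4: 8, 4, 2, 6.
4448 mod 4 = 0, so the last digit matches 8^4 = 6.

6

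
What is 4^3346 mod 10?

6

Powers of 4 mod 10 repeat with period 2: 4, 6.
3346 leaves remainder 0 on division by 2, so 4^3346 ends in 6.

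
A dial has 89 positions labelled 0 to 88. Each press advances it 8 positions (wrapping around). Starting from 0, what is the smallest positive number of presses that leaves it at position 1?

78

8·78 = 624 = 7·89 + 1, so 8⁻¹ ≡ 78 (mod 89).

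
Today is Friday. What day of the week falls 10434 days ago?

Dividing 10434 by 7 gives quotient 1490 and remainder 4.
Friday − 4 days → Monday.

Monday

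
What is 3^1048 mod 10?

1

The units digit of 3^n cycles with period 4: 3, 9, 7, 1, …
1048 leaves remainder 0 on division by 4, so 3^1048 ends in 1.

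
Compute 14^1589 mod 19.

10

By repeated squaring mod 19: 14^1≡14, 14^2≡6, 14^4≡17, 14^8≡4, 14^16≡16, 14^32≡9, 14^64≡5, 14^128≡6, 14^256≡17, 14^512≡4, 14^1024≡16.
1589 = 1 + 4 + 16 + 32 + 512 + 1024, so 14^1589 ≡ 14·17·16·9·4·16 ≡ 10 (mod 19).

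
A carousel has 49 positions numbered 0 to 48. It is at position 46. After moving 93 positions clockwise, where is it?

93 = 1·49 + 44, so 93 mod 49 = 44.
(46 + 44) mod 49 = 41.

41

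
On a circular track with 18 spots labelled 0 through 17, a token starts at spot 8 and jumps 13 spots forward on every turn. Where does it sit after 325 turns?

325·13 = 4225.
4225 mod 18 = 13 (since 234·18 = 4212).
(8 + 13) mod 18 = 3.

3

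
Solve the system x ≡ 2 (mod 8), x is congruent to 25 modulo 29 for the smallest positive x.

170

Since 29·5 ≡ 1 (mod 8), take x = 25 + 29·((2−25)·5 mod 8) = 25 + 29·5 = 170.
Check: 170 mod 8 = 2, 170 mod 29 = 25.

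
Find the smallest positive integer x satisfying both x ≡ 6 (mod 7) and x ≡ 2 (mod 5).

x ≡ 2 (mod 5) gives x ∈ {2, 7, 12, 17, 22, 27}.
The first of these with x mod 7 = 6 is 27.

27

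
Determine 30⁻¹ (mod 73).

30·56 = 1680 = 23·73 + 1, so 30⁻¹ ≡ 56 (mod 73).

56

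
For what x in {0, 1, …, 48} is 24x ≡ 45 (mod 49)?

The inverse of 24 mod 49 is 47 (since 24·47 = 1128 ≡ 1).
Multiplying both sides by 47: x ≡ 47·45 = 2115 ≡ 8 (mod 49).

8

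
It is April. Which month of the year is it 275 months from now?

275 = 22·12 + 11, so 275 mod 12 = 11.
April + 11 months → March.

March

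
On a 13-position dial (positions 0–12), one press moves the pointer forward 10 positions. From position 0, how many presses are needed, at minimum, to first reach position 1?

4

13 = 1·10 + 3
10 = 3·3 + 1
3 = 3·1 + 0
Back-substituting gives 10·4 ≡ 1 (mod 13).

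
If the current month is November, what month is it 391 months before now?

Dividing 391 by 12 gives quotient 32 and remainder 7.
November − 7 months → April.

April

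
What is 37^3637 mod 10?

Last digits of 7^n: 7, 9, 3, 1 (period 4).
3637 mod 4 = 1, so the last digit matches 7^1 = 7.

7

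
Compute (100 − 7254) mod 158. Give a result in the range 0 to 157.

7254 mod 158 = 144 (since 45·158 = 7110).
(100 − 144) mod 158 = 114.

114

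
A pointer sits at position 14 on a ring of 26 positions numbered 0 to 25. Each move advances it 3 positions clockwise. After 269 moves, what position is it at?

15

269·3 = 807.
807 − 31·26 = 1, so 807 ≡ 1 (mod 26).
(14 + 1) mod 26 = 15.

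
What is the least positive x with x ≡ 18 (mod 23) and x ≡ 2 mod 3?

41

x ≡ 2 (mod 3) gives x ∈ {2, 5, 8, 11, 14, 17, 20, 23, …}.
The first of these with x mod 23 = 18 is 41.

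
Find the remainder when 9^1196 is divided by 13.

3

By repeated squaring mod 13: 9^1≡9, 9^2≡3, 9^4≡9, 9^8≡3, 9^16≡9, 9^32≡3, 9^64≡9, 9^128≡3, 9^256≡9, 9^512≡3, 9^1024≡9.
Since 1196 = 4 + 8 + 32 + 128 + 1024 in binary, 9^1196 ≡ 9·3·3·3·9 ≡ 3 (mod 13).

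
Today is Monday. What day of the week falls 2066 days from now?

Tuesday

2066 = 295·7 + 1, so 2066 mod 7 = 1.
Monday + 1 day → Tuesday.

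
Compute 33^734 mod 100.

Square-and-reduce mod 100: 33^1≡33, 33^2≡89, 33^4≡21, 33^8≡41, 33^16≡81, 33^32≡61, 33^64≡21, 33^128≡41, 33^256≡81, 33^512≡61.
734 = 2 + 4 + 8 + 16 + 64 + 128 + 512, so 33^734 ≡ 89·21·41·81·21·41·61 ≡ 29 (mod 100).

29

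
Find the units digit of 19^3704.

1

Last digits of 9^n: 9, 1 (period 2).
3704 mod 2 = 0, so the last digit matches 9^2 = 1.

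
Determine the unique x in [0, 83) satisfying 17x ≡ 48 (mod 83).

37

17⁻¹ ≡ 44 (mod 83) because 17·44 = 748 = 9·83 + 1.
Multiplying both sides by 44: x ≡ 44·48 = 2112 ≡ 37 (mod 83).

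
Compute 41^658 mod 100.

Square-and-reduce mod 100: 41^1≡41, 41^2≡81, 41^4≡61, 41^8≡21, 41^16≡41, 41^32≡81, 41^64≡61, 41^128≡21, 41^256≡41, 41^512≡81.
658 = 2 + 16 + 128 + 512, so 41^658 ≡ 81·41·21·81 ≡ 21 (mod 100).

21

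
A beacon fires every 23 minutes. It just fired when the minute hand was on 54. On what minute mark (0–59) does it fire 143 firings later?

43

143·23 = 3289.
3289 mod 60 = 49 (since 54·60 = 3240).
(54 + 49) mod 60 = 43.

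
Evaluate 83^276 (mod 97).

47

Successive squares of 83 mod 97: 83^1≡83, 83^2≡2, 83^4≡4, 83^8≡16, 83^16≡62, 83^32≡61, 83^64≡35, 83^128≡61, 83^256≡35.
Since 276 = 4 + 16 + 256 in binary, 83^276 ≡ 4·62·35 ≡ 47 (mod 97).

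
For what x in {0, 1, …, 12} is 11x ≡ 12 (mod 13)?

7

The inverse of 11 mod 13 is 6 (since 11·6 = 66 ≡ 1).
Multiplying both sides by 6: x ≡ 6·12 = 72 ≡ 7 (mod 13).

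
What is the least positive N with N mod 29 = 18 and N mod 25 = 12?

x ≡ 12 (mod 25) gives x ∈ {12, 37, 62, 87, 112, 137, 162, 187, …}.
The first of these with x mod 29 = 18 is 337.

337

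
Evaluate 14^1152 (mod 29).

Successive squares of 14 mod 29: 14^1≡14, 14^2≡22, 14^4≡20, 14^8≡23, 14^16≡7, 14^32≡20, 14^64≡23, 14^128≡7, 14^256≡20, 14^512≡23, 14^1024≡7.
1152 = 128 + 1024, so 14^1152 ≡ 7·7 ≡ 20 (mod 29).

20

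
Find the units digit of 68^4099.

The units digit of 68^n cycles with period 4: 8, 4, 2, 6, …
4099 mod 4 = 3, so the last digit matches 8^3 = 2.

2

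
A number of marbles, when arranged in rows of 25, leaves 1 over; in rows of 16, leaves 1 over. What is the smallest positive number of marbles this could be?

x ≡ 1 (mod 16) gives x ∈ {1}.
The first of these with x mod 25 = 1 is 1.

1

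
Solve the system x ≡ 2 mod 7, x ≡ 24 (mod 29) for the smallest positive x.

198

x ≡ 2 (mod 7) gives x ∈ {2, 9, 16, 23, 30, 37, 44, 51, …}.
The first of these with x mod 29 = 24 is 198.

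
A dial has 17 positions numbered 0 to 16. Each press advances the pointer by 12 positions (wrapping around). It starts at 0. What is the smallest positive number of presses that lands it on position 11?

8

The inverse of 12 mod 17 is 10 (since 12·10 = 120 ≡ 1).
So x ≡ 10·11 = 110 ≡ 8 (mod 17).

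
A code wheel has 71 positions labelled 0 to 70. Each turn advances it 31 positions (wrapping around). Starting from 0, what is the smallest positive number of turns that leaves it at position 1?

71 = 2·31 + 9
31 = 3·9 + 4
9 = 2·4 + 1
4 = 4·1 + 0
Back-substituting gives 31·55 ≡ 1 (mod 71).

55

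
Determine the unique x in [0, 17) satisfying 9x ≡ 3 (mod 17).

The inverse of 9 mod 17 is 2 (since 9·2 = 18 ≡ 1).
Multiplying both sides by 2: x ≡ 2·3 = 6 ≡ 6 (mod 17).

6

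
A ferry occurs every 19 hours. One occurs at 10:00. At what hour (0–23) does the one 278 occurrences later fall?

278·19 = 5282.
5282 = 220·24 + 2, so 5282 mod 24 = 2.
(10 + 2) mod 24 = 12.

12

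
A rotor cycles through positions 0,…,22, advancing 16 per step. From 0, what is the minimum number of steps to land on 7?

16⁻¹ ≡ 13 (mod 23) because 16·13 = 208 = 9·23 + 1.
Multiplying both sides by 13: x ≡ 13·7 = 91 ≡ 22 (mod 23).

22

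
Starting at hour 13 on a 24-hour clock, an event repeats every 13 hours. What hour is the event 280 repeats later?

5

280·13 = 3640.
3640 mod 24 = 16 (since 151·24 = 3624).
(13 + 16) mod 24 = 5.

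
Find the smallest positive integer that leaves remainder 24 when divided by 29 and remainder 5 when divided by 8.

Since 8·11 ≡ 1 (mod 29), take x = 5 + 8·((24−5)·11 mod 29) = 5 + 8·6 = 53.
Check: 53 mod 29 = 24, 53 mod 8 = 5.

53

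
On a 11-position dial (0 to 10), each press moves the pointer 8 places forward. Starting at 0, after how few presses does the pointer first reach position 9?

8

8⁻¹ ≡ 7 (mod 11) because 8·7 = 56 = 5·11 + 1.
Multiplying both sides by 7: x ≡ 7·9 = 63 ≡ 8 (mod 11).
Check: 8·8 = 64 = 5·11 + 9.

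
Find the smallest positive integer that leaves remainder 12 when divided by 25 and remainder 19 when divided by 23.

x ≡ 19 (mod 23) gives x ∈ {19, 42, 65, 88, 111, 134, 157, 180, …}.
The first of these with x mod 25 = 12 is 387.

387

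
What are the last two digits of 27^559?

Square-and-reduce mod 100: 27^1≡27, 27^2≡29, 27^4≡41, 27^8≡81, 27^16≡61, 27^32≡21, 27^64≡41, 27^128≡81, 27^256≡61, 27^512≡21.
559 = 1 + 2 + 4 + 8 + 32 + 512, so 27^559 ≡ 27·29·41·81·21·21 ≡ 63 (mod 100).

63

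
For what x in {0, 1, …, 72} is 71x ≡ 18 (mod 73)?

64

71⁻¹ ≡ 36 (mod 73) because 71·36 = 2556 = 35·73 + 1.
Multiplying both sides by 36: x ≡ 36·18 = 648 ≡ 64 (mod 73).
Check: 71·64 = 4544 = 62·73 + 18.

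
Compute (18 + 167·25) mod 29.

17

167·25 = 4175.
4175 − 143·29 = 28, so 4175 ≡ 28 (mod 29).
(18 + 28) mod 29 = 17.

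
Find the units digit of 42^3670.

4

Powers of 2 mod 10 repeat with period 4: 2, 4, 8, 6.
3670 mod 4 = 2, so the last digit matches 2^2 = 4.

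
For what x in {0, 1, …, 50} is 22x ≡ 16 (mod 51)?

10

The inverse of 22 mod 51 is 7 (since 22·7 = 154 ≡ 1).
Multiplying both sides by 7: x ≡ 7·16 = 112 ≡ 10 (mod 51).
Check: 22·10 = 220 = 4·51 + 16.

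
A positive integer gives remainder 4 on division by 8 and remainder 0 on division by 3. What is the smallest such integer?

12

Since 3·3 ≡ 1 (mod 8), take x = 0 + 3·((4−0)·3 mod 8) = 0 + 3·4 = 12.
Check: 12 mod 8 = 4, 12 mod 3 = 0.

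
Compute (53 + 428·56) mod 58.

9

428·56 = 23968.
Dividing 23968 by 58 gives quotient 413 and remainder 14.
(53 + 14) mod 58 = 9.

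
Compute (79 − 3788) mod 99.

53

3788 − 38·99 = 26, so 3788 ≡ 26 (mod 99).
(79 − 26) mod 99 = 53.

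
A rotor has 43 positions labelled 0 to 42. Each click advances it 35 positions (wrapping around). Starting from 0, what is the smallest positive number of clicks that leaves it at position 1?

35·16 = 560 = 13·43 + 1, so 35⁻¹ ≡ 16 (mod 43).

16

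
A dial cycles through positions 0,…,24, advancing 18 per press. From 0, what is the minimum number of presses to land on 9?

13

18⁻¹ ≡ 7 (mod 25) because 18·7 = 126 = 5·25 + 1.
Multiplying both sides by 7: x ≡ 7·9 = 63 ≡ 13 (mod 25).
Check: 18·13 = 234 = 9·25 + 9.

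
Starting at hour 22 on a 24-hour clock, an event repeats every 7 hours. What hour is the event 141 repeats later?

1

141·7 = 987.
987 mod 24 = 3 (since 41·24 = 984).
(22 + 3) mod 24 = 1.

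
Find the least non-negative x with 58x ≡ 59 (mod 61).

21

58⁻¹ ≡ 20 (mod 61) because 58·20 = 1160 = 19·61 + 1.
Multiplying both sides by 20: x ≡ 20·59 = 1180 ≡ 21 (mod 61).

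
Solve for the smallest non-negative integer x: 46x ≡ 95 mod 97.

The inverse of 46 mod 97 is 19 (since 46·19 = 874 ≡ 1).
Multiplying both sides by 19: x ≡ 19·95 = 1805 ≡ 59 (mod 97).
Check: 46·59 = 2714 = 27·97 + 95.

59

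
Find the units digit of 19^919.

9

Last digits of 9^n: 9, 1 (period 2).
919 leaves remainder 1 on division by 2, so 19^919 ends in 9.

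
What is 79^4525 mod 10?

Last digits of 9^n: 9, 1 (period 2).
4525 leaves remainder 1 on division by 2, so 79^4525 ends in 9.

9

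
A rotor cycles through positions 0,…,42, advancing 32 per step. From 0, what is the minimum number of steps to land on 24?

33

The inverse of 32 mod 43 is 39 (since 32·39 = 1248 ≡ 1).
Multiplying both sides by 39: x ≡ 39·24 = 936 ≡ 33 (mod 43).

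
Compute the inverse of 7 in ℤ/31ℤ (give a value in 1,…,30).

7·9 = 63 = 2·31 + 1, so 7⁻¹ ≡ 9 (mod 31).

9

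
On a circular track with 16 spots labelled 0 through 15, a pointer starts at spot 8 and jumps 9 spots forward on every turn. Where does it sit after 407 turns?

407·9 = 3663.
3663 mod 16 = 15 (since 228·16 = 3648).
(8 + 15) mod 16 = 7.

7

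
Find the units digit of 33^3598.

9

Last digits of 3^n: 3, 9, 7, 1 (period 4).
3598 mod 4 = 2, so the last digit matches 3^2 = 9.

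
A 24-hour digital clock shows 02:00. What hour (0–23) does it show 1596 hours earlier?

14

1596 mod 24 = 12 (since 66·24 = 1584).
(2 − 12) mod 24 = 14.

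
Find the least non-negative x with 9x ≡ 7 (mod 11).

9⁻¹ ≡ 5 (mod 11) because 9·5 = 45 = 4·11 + 1.
So x ≡ 5·7 = 35 ≡ 2 (mod 11).

2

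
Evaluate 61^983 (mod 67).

20

Successive squares of 61 mod 67: 61^1≡61, 61^2≡36, 61^4≡23, 61^8≡60, 61^16≡49, 61^32≡56, 61^64≡54, 61^128≡35, 61^256≡19, 61^512≡26.
983 = 1 + 2 + 4 + 16 + 64 + 128 + 256 + 512, so 61^983 ≡ 61·36·23·49·54·35·19·26 ≡ 20 (mod 67).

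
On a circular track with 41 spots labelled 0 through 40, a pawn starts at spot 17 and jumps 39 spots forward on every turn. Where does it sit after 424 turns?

30

424·39 = 16536.
Dividing 16536 by 41 gives quotient 403 and remainder 13.
(17 + 13) mod 41 = 30.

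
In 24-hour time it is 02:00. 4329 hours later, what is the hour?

11

4329 = 180·24 + 9, so 4329 mod 24 = 9.
(2 + 9) mod 24 = 11.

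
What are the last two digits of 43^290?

49

Successive squares of 43 mod 100: 43^1≡43, 43^2≡49, 43^4≡1, 43^8≡1, 43^16≡1, 43^32≡1, 43^64≡1, 43^128≡1, 43^256≡1.
290 = 2 + 32 + 256, so 43^290 ≡ 49·1·1 ≡ 49 (mod 100).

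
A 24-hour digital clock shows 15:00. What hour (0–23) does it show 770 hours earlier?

13

770 − 32·24 = 2, so 770 ≡ 2 (mod 24).
(15 − 2) mod 24 = 13.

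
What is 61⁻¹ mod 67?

61·11 = 671 = 10·67 + 1, so 61⁻¹ ≡ 11 (mod 67).

11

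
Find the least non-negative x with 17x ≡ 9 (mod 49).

38

The inverse of 17 mod 49 is 26 (since 17·26 = 442 ≡ 1).
Multiplying both sides by 26: x ≡ 26·9 = 234 ≡ 38 (mod 49).
Check: 17·38 = 646 = 13·49 + 9.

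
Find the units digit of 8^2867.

Powers of 8 mod 10 repeat with period 4: 8, 4, 2, 6.
2867 leaves remainder 3 on division by 4, so 8^2867 ends in 2.

2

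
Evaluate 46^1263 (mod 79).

62

Square-and-reduce mod 79: 46^1≡46, 46^2≡62, 46^4≡52, 46^8≡18, 46^16≡8, 46^32≡64, 46^64≡67, 46^128≡65, 46^256≡38, 46^512≡22, 46^1024≡10.
Since 1263 = 1 + 2 + 4 + 8 + 32 + 64 + 128 + 1024 in binary, 46^1263 ≡ 46·62·52·18·64·67·65·10 ≡ 62 (mod 79).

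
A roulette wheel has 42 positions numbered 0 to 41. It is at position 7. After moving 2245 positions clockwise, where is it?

2245 − 53·42 = 19, so 2245 ≡ 19 (mod 42).
(7 + 19) mod 42 = 26.

26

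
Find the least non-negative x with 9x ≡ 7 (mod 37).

9

9⁻¹ ≡ 33 (mod 37) because 9·33 = 297 = 8·37 + 1.
So x ≡ 33·7 = 231 ≡ 9 (mod 37).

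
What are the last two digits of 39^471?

Square-and-reduce mod 100: 39^1≡39, 39^2≡21, 39^4≡41, 39^8≡81, 39^16≡61, 39^32≡21, 39^64≡41, 39^128≡81, 39^256≡61.
Since 471 = 1 + 2 + 4 + 16 + 64 + 128 + 256 in binary, 39^471 ≡ 39·21·41·61·41·81·61 ≡ 39 (mod 100).

39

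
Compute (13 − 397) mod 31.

Dividing 397 by 31 gives quotient 12 and remainder 25.
(13 − 25) mod 31 = 19.

19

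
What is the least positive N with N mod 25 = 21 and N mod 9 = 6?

Since 9·14 ≡ 1 (mod 25), take x = 6 + 9·((21−6)·14 mod 25) = 6 + 9·10 = 96.
Check: 96 mod 25 = 21, 96 mod 9 = 6.

96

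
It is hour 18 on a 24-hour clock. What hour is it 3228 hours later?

6

3228 = 134·24 + 12, so 3228 mod 24 = 12.
(18 + 12) mod 24 = 6.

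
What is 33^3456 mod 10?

1

The units digit of 33^n cycles with period 4: 3, 9, 7, 1, …
3456 leaves remainder 0 on division by 4, so 33^3456 ends in 1.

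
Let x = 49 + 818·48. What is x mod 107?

818·48 = 39264.
Dividing 39264 by 107 gives quotient 366 and remainder 102.
(49 + 102) mod 107 = 44.

44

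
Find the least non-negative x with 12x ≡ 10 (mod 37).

7

The inverse of 12 mod 37 is 34 (since 12·34 = 408 ≡ 1).
So x ≡ 34·10 = 340 ≡ 7 (mod 37).
Check: 12·7 = 84 = 2·37 + 10.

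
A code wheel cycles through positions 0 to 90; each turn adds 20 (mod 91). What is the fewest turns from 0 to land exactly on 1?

20·41 = 820 = 9·91 + 1, so 20⁻¹ ≡ 41 (mod 91).

41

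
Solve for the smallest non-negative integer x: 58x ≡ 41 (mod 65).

The inverse of 58 mod 65 is 37 (since 58·37 = 2146 ≡ 1).
So x ≡ 37·41 = 1517 ≡ 22 (mod 65).
Check: 58·22 = 1276 = 19·65 + 41.

22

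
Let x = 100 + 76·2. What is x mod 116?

20

76·2 = 152.
Dividing 152 by 116 gives quotient 1 and remainder 36.
(100 + 36) mod 116 = 20.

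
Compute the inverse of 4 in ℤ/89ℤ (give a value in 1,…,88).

67

4·67 = 268 = 3·89 + 1, so 4⁻¹ ≡ 67 (mod 89).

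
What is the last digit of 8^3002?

4

Powers of 8 mod 10 repeat with period 4: 8, 4, 2, 6.
3002 leaves remainder 2 on division by 4, so 8^3002 ends in 4.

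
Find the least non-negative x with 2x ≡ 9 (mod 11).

The inverse of 2 mod 11 is 6 (since 2·6 = 12 ≡ 1).
Multiplying both sides by 6: x ≡ 6·9 = 54 ≡ 10 (mod 11).

10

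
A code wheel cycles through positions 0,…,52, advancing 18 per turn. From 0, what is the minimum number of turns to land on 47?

18⁻¹ ≡ 3 (mod 53) because 18·3 = 54 = 1·53 + 1.
Multiplying both sides by 3: x ≡ 3·47 = 141 ≡ 35 (mod 53).

35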